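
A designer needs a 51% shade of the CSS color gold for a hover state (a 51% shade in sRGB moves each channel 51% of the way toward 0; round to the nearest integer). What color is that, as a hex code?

#7D6900

CSS gold is rgb(255, 215, 0).
Lerp each channel 51% toward 0:
  R: 255 + 0.51×(0−255) = 255 − 130.05 = 124.95 → 125
  G: 215 − 109.65 = 105.35 → 105
  B: 0 + 0.51×(0−0) = 0 + 0 = 0 → 0
rgb(125, 105, 0) = #7D6900.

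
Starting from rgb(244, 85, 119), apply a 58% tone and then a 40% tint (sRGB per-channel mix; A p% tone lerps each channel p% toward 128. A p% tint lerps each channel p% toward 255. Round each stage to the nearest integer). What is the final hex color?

#D0A8B0

Lerp each channel 58% toward 128:
  R: 244 − 67.28 = 176.72 → 177
  G: 85 + 0.58×(128−85) = 85 + 24.94 = 109.94 → 110
  B: 119 + 5.22 = 124.22 → 124
After the tone: rgb(177, 110, 124) = #B16E7C.
Lerp each channel 40% toward 255:
  R: 177 + 0.4×(255−177) = 177 + 31.2 = 208.2 → 208
  G: 110 + 0.4×(255−110) = 110 + 58 = 168 → 168
  B: 124 + 52.4 = 176.4 → 176
rgb(208, 168, 176) = #D0A8B0.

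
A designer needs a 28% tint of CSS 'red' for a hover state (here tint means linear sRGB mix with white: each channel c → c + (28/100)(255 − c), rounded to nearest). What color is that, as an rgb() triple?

CSS red is rgb(255, 0, 0).
Per channel, c → c + 0.28(255 − c):
  R: 255 + 0.28×(255−255) = 255 + 0 = 255 → 255
  G: 0 + 71.4 = 71.4 → 71
  B: 0 + 0.28×(255−0) = 0 + 71.4 = 71.4 → 71

rgb(255, 71, 71)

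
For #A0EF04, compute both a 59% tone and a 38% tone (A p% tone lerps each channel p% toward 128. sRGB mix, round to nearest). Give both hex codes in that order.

#A0EF04 is rgb(160, 239, 4).
59% tone:
  R: 160 + 0.59×(128−160) = 160 − 18.88 = 141.12 → 141
  G: 239 − 65.49 = 173.51 → 174
  B: 4 + 73.16 = 77.16 → 77
  → #8DAE4D
38% tone:
  R: 160 + 0.38×(128−160) = 160 − 12.16 = 147.84 → 148
  G: 239 − 42.18 = 196.82 → 197
  B: 4 + 0.38×(128−4) = 4 + 47.12 = 51.12 → 51
  → #94C533

#8DAE4D, #94C533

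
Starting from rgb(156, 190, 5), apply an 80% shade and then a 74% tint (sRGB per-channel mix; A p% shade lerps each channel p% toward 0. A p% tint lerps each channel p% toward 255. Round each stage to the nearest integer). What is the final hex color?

Per channel, c → c + 0.8(0 − c):
  R: 156 + 0.8×(0−156) = 156 − 124.8 = 31.2 → 31
  G: 190 + 0.8×(0−190) = 190 − 152 = 38 → 38
  B: 5 + 0.8×(0−5) = 5 − 4 = 1 → 1
After the shade: rgb(31, 38, 1) = #1f2601.
Per channel, c → c + 0.74(255 − c):
  R: 31 + 0.74×(255−31) = 31 + 165.76 = 196.76 → 197
  G: 38 + 0.74×(255−38) = 38 + 160.58 = 198.58 → 199
  B: 1 + 187.96 = 188.96 → 189
rgb(197, 199, 189) = #c5c7bd.

#c5c7bd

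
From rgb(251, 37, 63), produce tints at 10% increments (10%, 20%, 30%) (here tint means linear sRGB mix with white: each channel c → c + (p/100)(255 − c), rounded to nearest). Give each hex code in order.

#FB3B52, #FC5165, #FC6679

10%: (251→251, 37 + 21.8 = 58.8→59, 63 + 19.2 = 82.2→82) → #FB3B52
20%: (251 + 0.8 = 251.8→252, 37 + 43.6 = 80.6→81, 63 + 38.4 = 101.4→101) → #FC5165
30%: (251 + 1.2 = 252.2→252, 37 + 65.4 = 102.4→102, 63 + 57.6 = 120.6→121) → #FC6679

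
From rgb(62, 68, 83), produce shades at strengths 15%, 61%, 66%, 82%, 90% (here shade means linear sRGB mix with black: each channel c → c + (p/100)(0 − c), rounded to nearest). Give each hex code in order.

#353a47, #181b20, #15171c, #0b0c0f, #060708

15%: (62 − 9.3 = 52.7→53, 68 − 10.2 = 57.8→58, 83 − 12.45 = 70.55→71) → #353a47
61%: (62 − 37.82 = 24.18→24, 68 − 41.48 = 26.52→27, 83 − 50.63 = 32.37→32) → #181b20
66%: (62 − 40.92 = 21.08→21, 68 − 44.88 = 23.12→23, 83 − 54.78 = 28.22→28) → #15171c
82%: (62 − 50.84 = 11.16→11, 68 − 55.76 = 12.24→12, 83 − 68.06 = 14.94→15) → #0b0c0f
90%: (62 − 55.8 = 6.2→6, 68 − 61.2 = 6.8→7, 83 − 74.7 = 8.3→8) → #060708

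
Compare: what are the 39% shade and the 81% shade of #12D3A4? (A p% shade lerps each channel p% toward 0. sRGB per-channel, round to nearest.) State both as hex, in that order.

#12D3A4 is rgb(18, 211, 164).
39% shade:
  R: 18 + 0.39×(0−18) = 18 − 7.02 = 10.98 → 11
  G: 211 − 82.29 = 128.71 → 129
  B: 164 + 0.39×(0−164) = 164 − 63.96 = 100.04 → 100
  → #0B8164
81% shade:
  R: 18 + 0.81×(0−18) = 18 − 14.58 = 3.42 → 3
  G: 211 + 0.81×(0−211) = 211 − 170.91 = 40.09 → 40
  B: 164 + 0.81×(0−164) = 164 − 132.84 = 31.16 → 31
  → #03281F

#0B8164, #03281F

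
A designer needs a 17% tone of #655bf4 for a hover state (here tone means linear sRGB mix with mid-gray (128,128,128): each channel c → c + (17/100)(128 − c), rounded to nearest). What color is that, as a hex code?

#6a61e0

#655bf4 is rgb(101, 91, 244).
Per channel, c → c + 0.17(128 − c):
  R: 101 + 0.17×(128−101) = 101 + 4.59 = 105.59 → 106
  G: 91 + 0.17×(128−91) = 91 + 6.29 = 97.29 → 97
  B: 244 + 0.17×(128−244) = 244 − 19.72 = 224.28 → 224
rgb(106, 97, 224) = #6a61e0.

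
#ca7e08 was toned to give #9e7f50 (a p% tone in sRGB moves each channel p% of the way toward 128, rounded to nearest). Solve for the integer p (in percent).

#ca7e08 is rgb(202, 126, 8); #9e7f50 is rgb(158, 127, 80).
On the B channel (widest range): 80 ≈ 8 + (p/100)(128 − 8), so p ≈ 100×(80 − 8)/(128 − 8) = 7200/120 = 60.00.
p = 60 reproduces all three channels after rounding.

60%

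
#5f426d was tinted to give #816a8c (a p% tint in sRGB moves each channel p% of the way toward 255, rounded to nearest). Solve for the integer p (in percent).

#5f426d is rgb(95, 66, 109); #816a8c is rgb(129, 106, 140).
On the G channel (widest range): 106 ≈ 66 + (p/100)(255 − 66), so p ≈ 100×(106 − 66)/(255 − 66) = 4000/189 = 21.16.
p = 21 reproduces all three channels after rounding.

21%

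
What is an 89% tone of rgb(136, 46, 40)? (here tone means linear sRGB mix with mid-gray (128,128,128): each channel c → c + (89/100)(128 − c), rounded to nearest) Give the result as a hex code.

#817776

Lerp each channel 89% toward 128:
  R: 136 + 0.89×(128−136) = 136 − 7.12 = 128.88 → 129
  G: 46 + 72.98 = 118.98 → 119
  B: 40 + 78.32 = 118.32 → 118
rgb(129, 119, 118) = #817776.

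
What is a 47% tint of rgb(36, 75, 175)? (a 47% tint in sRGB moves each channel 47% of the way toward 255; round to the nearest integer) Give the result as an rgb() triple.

rgb(139, 160, 213)

Lerp each channel 47% toward 255:
  R: 36 + 102.93 = 138.93 → 139
  G: 75 + 0.47×(255−75) = 75 + 84.6 = 159.6 → 160
  B: 175 + 0.47×(255−175) = 175 + 37.6 = 212.6 → 213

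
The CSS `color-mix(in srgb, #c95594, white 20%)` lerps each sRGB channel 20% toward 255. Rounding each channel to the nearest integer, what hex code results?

#d477a9

#c95594 is rgb(201, 85, 148).
A 20% tint moves each channel 20% toward 255:
  R: 201 + 0.2×(255−201) = 201 + 10.8 = 211.8 → 212
  G: 85 + 0.2×(255−85) = 85 + 34 = 119 → 119
  B: 148 + 21.4 = 169.4 → 169
rgb(212, 119, 169) = #d477a9.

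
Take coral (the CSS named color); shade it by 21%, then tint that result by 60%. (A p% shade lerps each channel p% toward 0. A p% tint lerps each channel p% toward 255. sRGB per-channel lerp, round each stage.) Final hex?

#E9C1B2

CSS coral is rgb(255, 127, 80).
A 21% shade moves each channel 21% toward 0:
  R: 255 + 0.21×(0−255) = 255 − 53.55 = 201.45 → 201
  G: 127 − 26.67 = 100.33 → 100
  B: 80 + 0.21×(0−80) = 80 − 16.8 = 63.2 → 63
After the shade: rgb(201, 100, 63) = #C9643F.
Per channel, c → c + 0.6(255 − c):
  R: 201 + 0.6×(255−201) = 201 + 32.4 = 233.4 → 233
  G: 100 + 0.6×(255−100) = 100 + 93 = 193 → 193
  B: 63 + 115.2 = 178.2 → 178
rgb(233, 193, 178) = #E9C1B2.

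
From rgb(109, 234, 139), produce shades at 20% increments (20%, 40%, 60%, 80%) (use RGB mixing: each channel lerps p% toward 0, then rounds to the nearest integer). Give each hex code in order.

#57bb6f, #418c53, #2c5e38, #162f1c

20%: (109 − 21.8 = 87.2→87, 234 − 46.8 = 187.2→187, 139 − 27.8 = 111.2→111) → #57bb6f
40%: (109 − 43.6 = 65.4→65, 234 − 93.6 = 140.4→140, 139 − 55.6 = 83.4→83) → #418c53
60%: (109 − 65.4 = 43.6→44, 234 − 140.4 = 93.6→94, 139 − 83.4 = 55.6→56) → #2c5e38
80%: (109 − 87.2 = 21.8→22, 234 − 187.2 = 46.8→47, 139 − 111.2 = 27.8→28) → #162f1c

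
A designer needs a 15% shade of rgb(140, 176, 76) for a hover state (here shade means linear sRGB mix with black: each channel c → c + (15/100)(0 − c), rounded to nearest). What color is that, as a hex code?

A 15% shade moves each channel 15% toward 0:
  R: 140 − 21 = 119 → 119
  G: 176 − 26.4 = 149.6 → 150
  B: 76 − 11.4 = 64.6 → 65
rgb(119, 150, 65) = #779641.

#779641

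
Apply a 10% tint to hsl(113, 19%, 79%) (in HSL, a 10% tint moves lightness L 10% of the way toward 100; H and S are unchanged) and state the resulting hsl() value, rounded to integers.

hsl(113, 19%, 81%)

L moves 10% from 79 toward 100: 79 + 2.1 = 81.1 → 81.
H and S are unchanged.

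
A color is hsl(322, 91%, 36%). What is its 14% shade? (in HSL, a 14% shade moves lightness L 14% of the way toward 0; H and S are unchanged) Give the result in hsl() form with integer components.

hsl(322, 91%, 31%)

L moves 14% from 36 toward 0: 36 − 5.04 = 30.96 → 31.
H and S are unchanged.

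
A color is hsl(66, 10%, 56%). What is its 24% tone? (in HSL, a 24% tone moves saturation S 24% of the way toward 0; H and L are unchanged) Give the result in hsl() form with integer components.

S moves 24% from 10 toward 0: 10 − 2.4 = 7.6 → 8.
H and L are unchanged.

hsl(66, 8%, 56%)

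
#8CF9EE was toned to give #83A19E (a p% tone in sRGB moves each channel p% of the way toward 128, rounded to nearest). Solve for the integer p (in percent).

#8CF9EE is rgb(140, 249, 238); #83A19E is rgb(131, 161, 158).
On the G channel (widest range): 161 ≈ 249 + (p/100)(128 − 249), so p ≈ 100×(161 − 249)/(128 − 249) = -8800/-121 = 72.73.
p = 73 reproduces all three channels after rounding.

73%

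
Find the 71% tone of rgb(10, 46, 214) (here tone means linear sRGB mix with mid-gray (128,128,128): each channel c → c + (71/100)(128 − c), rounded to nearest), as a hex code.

#5e6899

A 71% tone moves each channel 71% toward 128:
  R: 10 + 0.71×(128−10) = 10 + 83.78 = 93.78 → 94
  G: 46 + 58.22 = 104.22 → 104
  B: 214 + 0.71×(128−214) = 214 − 61.06 = 152.94 → 153
rgb(94, 104, 153) = #5e6899.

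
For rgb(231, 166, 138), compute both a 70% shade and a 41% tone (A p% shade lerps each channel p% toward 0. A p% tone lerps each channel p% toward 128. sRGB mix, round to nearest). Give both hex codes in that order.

70% shade:
  R: 231 − 161.7 = 69.3 → 69
  G: 166 − 116.2 = 49.8 → 50
  B: 138 + 0.7×(0−138) = 138 − 96.6 = 41.4 → 41
  → #453229
41% tone:
  R: 231 + 0.41×(128−231) = 231 − 42.23 = 188.77 → 189
  G: 166 − 15.58 = 150.42 → 150
  B: 138 + 0.41×(128−138) = 138 − 4.1 = 133.9 → 134
  → #BD9686

#453229, #BD9686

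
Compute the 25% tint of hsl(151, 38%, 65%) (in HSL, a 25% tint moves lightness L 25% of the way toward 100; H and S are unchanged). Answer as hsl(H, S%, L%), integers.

hsl(151, 38%, 74%)

L moves 25% from 65 toward 100: 65 + 8.75 = 73.75 → 74.
H and S are unchanged.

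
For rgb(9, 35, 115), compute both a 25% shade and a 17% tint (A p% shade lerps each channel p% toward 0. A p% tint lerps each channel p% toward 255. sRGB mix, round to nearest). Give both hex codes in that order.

25% shade:
  R: 9 + 0.25×(0−9) = 9 − 2.25 = 6.75 → 7
  G: 35 − 8.75 = 26.25 → 26
  B: 115 + 0.25×(0−115) = 115 − 28.75 = 86.25 → 86
  → #071A56
17% tint:
  R: 9 + 0.17×(255−9) = 9 + 41.82 = 50.82 → 51
  G: 35 + 0.17×(255−35) = 35 + 37.4 = 72.4 → 72
  B: 115 + 0.17×(255−115) = 115 + 23.8 = 138.8 → 139
  → #33488B

#071A56, #33488B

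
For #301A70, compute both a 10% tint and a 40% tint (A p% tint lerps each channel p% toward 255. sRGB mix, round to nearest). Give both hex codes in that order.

#45317E, #8376A9

#301A70 is rgb(48, 26, 112).
10% tint:
  R: 48 + 0.1×(255−48) = 48 + 20.7 = 68.7 → 69
  G: 26 + 22.9 = 48.9 → 49
  B: 112 + 14.3 = 126.3 → 126
  → #45317E
40% tint:
  R: 48 + 82.8 = 130.8 → 131
  G: 26 + 0.4×(255−26) = 26 + 91.6 = 117.6 → 118
  B: 112 + 57.2 = 169.2 → 169
  → #8376A9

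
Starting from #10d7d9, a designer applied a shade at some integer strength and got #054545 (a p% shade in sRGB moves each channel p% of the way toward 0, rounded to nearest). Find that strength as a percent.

68%

#10d7d9 is rgb(16, 215, 217); #054545 is rgb(5, 69, 69).
On the B channel (widest range): 69 ≈ 217 + (p/100)(0 − 217), so p ≈ 100×(69 − 217)/(0 − 217) = -14800/-217 = 68.20.
p = 68 reproduces all three channels after rounding.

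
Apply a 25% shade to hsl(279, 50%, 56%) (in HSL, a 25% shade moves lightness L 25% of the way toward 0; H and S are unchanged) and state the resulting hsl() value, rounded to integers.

hsl(279, 50%, 42%)

L moves 25% from 56 toward 0: 56 − 14 = 42 → 42.
H and S are unchanged.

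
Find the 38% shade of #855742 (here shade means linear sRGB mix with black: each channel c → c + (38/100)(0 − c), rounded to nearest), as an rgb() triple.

rgb(82, 54, 41)

#855742 is rgb(133, 87, 66).
Lerp each channel 38% toward 0:
  R: 133 + 0.38×(0−133) = 133 − 50.54 = 82.46 → 82
  G: 87 + 0.38×(0−87) = 87 − 33.06 = 53.94 → 54
  B: 66 − 25.08 = 40.92 → 41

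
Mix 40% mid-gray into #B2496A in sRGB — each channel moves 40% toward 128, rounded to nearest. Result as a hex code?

#9E5F73

#B2496A is rgb(178, 73, 106).
Lerp each channel 40% toward 128:
  R: 178 + 0.4×(128−178) = 178 − 20 = 158 → 158
  G: 73 + 0.4×(128−73) = 73 + 22 = 95 → 95
  B: 106 + 0.4×(128−106) = 106 + 8.8 = 114.8 → 115
rgb(158, 95, 115) = #9E5F73.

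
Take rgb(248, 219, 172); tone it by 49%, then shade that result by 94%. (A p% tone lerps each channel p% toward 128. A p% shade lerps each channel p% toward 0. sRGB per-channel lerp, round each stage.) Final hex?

Lerp each channel 49% toward 128:
  R: 248 + 0.49×(128−248) = 248 − 58.8 = 189.2 → 189
  G: 219 + 0.49×(128−219) = 219 − 44.59 = 174.41 → 174
  B: 172 − 21.56 = 150.44 → 150
After the tone: rgb(189, 174, 150) = #BDAE96.
Lerp each channel 94% toward 0:
  R: 189 + 0.94×(0−189) = 189 − 177.66 = 11.34 → 11
  G: 174 − 163.56 = 10.44 → 10
  B: 150 + 0.94×(0−150) = 150 − 141 = 9 → 9
rgb(11, 10, 9) = #0B0A09.

#0B0A09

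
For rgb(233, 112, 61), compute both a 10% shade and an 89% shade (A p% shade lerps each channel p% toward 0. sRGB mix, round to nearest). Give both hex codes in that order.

#D26537, #1A0C07

10% shade:
  R: 233 − 23.3 = 209.7 → 210
  G: 112 + 0.1×(0−112) = 112 − 11.2 = 100.8 → 101
  B: 61 − 6.1 = 54.9 → 55
  → #D26537
89% shade:
  R: 233 + 0.89×(0−233) = 233 − 207.37 = 25.63 → 26
  G: 112 + 0.89×(0−112) = 112 − 99.68 = 12.32 → 12
  B: 61 + 0.89×(0−61) = 61 − 54.29 = 6.71 → 7
  → #1A0C07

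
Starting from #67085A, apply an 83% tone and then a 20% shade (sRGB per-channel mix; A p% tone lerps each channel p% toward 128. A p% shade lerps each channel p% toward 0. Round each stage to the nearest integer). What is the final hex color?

#67085A is rgb(103, 8, 90).
An 83% tone moves each channel 83% toward 128:
  R: 103 + 20.75 = 123.75 → 124
  G: 8 + 0.83×(128−8) = 8 + 99.6 = 107.6 → 108
  B: 90 + 0.83×(128−90) = 90 + 31.54 = 121.54 → 122
After the tone: rgb(124, 108, 122) = #7C6C7A.
A 20% shade moves each channel 20% toward 0:
  R: 124 − 24.8 = 99.2 → 99
  G: 108 − 21.6 = 86.4 → 86
  B: 122 + 0.2×(0−122) = 122 − 24.4 = 97.6 → 98
rgb(99, 86, 98) = #635662.

#635662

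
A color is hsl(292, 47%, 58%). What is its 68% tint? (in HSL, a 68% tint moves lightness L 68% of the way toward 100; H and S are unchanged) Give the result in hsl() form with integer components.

L moves 68% from 58 toward 100: 58 + 28.56 = 86.56 → 87.
H and S are unchanged.

hsl(292, 47%, 87%)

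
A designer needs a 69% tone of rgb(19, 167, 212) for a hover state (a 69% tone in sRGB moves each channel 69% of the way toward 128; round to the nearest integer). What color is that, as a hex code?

Lerp each channel 69% toward 128:
  R: 19 + 75.21 = 94.21 → 94
  G: 167 + 0.69×(128−167) = 167 − 26.91 = 140.09 → 140
  B: 212 + 0.69×(128−212) = 212 − 57.96 = 154.04 → 154
rgb(94, 140, 154) = #5e8c9a.

#5e8c9a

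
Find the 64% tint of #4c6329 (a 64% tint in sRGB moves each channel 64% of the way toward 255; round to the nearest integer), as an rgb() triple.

#4c6329 is rgb(76, 99, 41).
Per channel, c → c + 0.64(255 − c):
  R: 76 + 0.64×(255−76) = 76 + 114.56 = 190.56 → 191
  G: 99 + 0.64×(255−99) = 99 + 99.84 = 198.84 → 199
  B: 41 + 136.96 = 177.96 → 178

rgb(191, 199, 178)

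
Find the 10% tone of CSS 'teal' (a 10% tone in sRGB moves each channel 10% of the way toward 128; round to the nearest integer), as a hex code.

CSS teal is rgb(0, 128, 128).
A 10% tone moves each channel 10% toward 128:
  R: 0 + 12.8 = 12.8 → 13
  G: 128 + 0 = 128 → 128
  B: 128 + 0 = 128 → 128
rgb(13, 128, 128) = #0D8080.

#0D8080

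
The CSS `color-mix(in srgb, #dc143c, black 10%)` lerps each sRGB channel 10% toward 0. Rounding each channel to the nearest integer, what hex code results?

#dc143c is rgb(220, 20, 60).
Per channel, c → c + 0.1(0 − c):
  R: 220 + 0.1×(0−220) = 220 − 22 = 198 → 198
  G: 20 − 2 = 18 → 18
  B: 60 − 6 = 54 → 54
rgb(198, 18, 54) = #c61236.

#c61236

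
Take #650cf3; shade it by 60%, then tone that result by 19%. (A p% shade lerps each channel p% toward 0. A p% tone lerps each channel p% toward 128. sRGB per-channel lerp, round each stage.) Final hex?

#391c67

#650cf3 is rgb(101, 12, 243).
Per channel, c → c + 0.6(0 − c):
  R: 101 + 0.6×(0−101) = 101 − 60.6 = 40.4 → 40
  G: 12 − 7.2 = 4.8 → 5
  B: 243 + 0.6×(0−243) = 243 − 145.8 = 97.2 → 97
After the shade: rgb(40, 5, 97) = #280561.
Lerp each channel 19% toward 128:
  R: 40 + 0.19×(128−40) = 40 + 16.72 = 56.72 → 57
  G: 5 + 0.19×(128−5) = 5 + 23.37 = 28.37 → 28
  B: 97 + 5.89 = 102.89 → 103
rgb(57, 28, 103) = #391c67.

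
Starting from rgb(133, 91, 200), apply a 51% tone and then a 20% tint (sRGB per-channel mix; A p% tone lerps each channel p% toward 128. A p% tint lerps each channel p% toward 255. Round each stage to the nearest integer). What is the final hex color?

Per channel, c → c + 0.51(128 − c):
  R: 133 − 2.55 = 130.45 → 130
  G: 91 + 18.87 = 109.87 → 110
  B: 200 + 0.51×(128−200) = 200 − 36.72 = 163.28 → 163
After the tone: rgb(130, 110, 163) = #826EA3.
A 20% tint moves each channel 20% toward 255:
  R: 130 + 25 = 155 → 155
  G: 110 + 29 = 139 → 139
  B: 163 + 18.4 = 181.4 → 181
rgb(155, 139, 181) = #9B8BB5.

#9B8BB5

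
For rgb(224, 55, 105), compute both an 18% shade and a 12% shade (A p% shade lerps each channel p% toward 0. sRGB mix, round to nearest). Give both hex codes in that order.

#b82d56, #c5305c

18% shade:
  R: 224 + 0.18×(0−224) = 224 − 40.32 = 183.68 → 184
  G: 55 − 9.9 = 45.1 → 45
  B: 105 − 18.9 = 86.1 → 86
  → #b82d56
12% shade:
  R: 224 + 0.12×(0−224) = 224 − 26.88 = 197.12 → 197
  G: 55 + 0.12×(0−55) = 55 − 6.6 = 48.4 → 48
  B: 105 + 0.12×(0−105) = 105 − 12.6 = 92.4 → 92
  → #c5305c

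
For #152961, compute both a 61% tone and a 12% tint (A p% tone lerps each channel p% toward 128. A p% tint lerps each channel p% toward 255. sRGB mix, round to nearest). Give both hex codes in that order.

#152961 is rgb(21, 41, 97).
61% tone:
  R: 21 + 0.61×(128−21) = 21 + 65.27 = 86.27 → 86
  G: 41 + 0.61×(128−41) = 41 + 53.07 = 94.07 → 94
  B: 97 + 0.61×(128−97) = 97 + 18.91 = 115.91 → 116
  → #565e74
12% tint:
  R: 21 + 28.08 = 49.08 → 49
  G: 41 + 0.12×(255−41) = 41 + 25.68 = 66.68 → 67
  B: 97 + 0.12×(255−97) = 97 + 18.96 = 115.96 → 116
  → #314374

#565e74, #314374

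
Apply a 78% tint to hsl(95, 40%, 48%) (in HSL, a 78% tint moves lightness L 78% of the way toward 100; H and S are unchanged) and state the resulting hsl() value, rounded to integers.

hsl(95, 40%, 89%)

L moves 78% from 48 toward 100: 48 + 40.56 = 88.56 → 89.
H and S are unchanged.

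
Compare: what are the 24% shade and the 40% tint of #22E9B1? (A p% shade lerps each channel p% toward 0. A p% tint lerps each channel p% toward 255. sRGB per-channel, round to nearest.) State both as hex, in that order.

#22E9B1 is rgb(34, 233, 177).
24% shade:
  R: 34 + 0.24×(0−34) = 34 − 8.16 = 25.84 → 26
  G: 233 + 0.24×(0−233) = 233 − 55.92 = 177.08 → 177
  B: 177 − 42.48 = 134.52 → 135
  → #1AB187
40% tint:
  R: 34 + 0.4×(255−34) = 34 + 88.4 = 122.4 → 122
  G: 233 + 0.4×(255−233) = 233 + 8.8 = 241.8 → 242
  B: 177 + 0.4×(255−177) = 177 + 31.2 = 208.2 → 208
  → #7AF2D0

#1AB187, #7AF2D0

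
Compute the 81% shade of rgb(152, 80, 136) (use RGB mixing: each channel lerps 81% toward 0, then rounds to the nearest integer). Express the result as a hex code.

An 81% shade moves each channel 81% toward 0:
  R: 152 + 0.81×(0−152) = 152 − 123.12 = 28.88 → 29
  G: 80 + 0.81×(0−80) = 80 − 64.8 = 15.2 → 15
  B: 136 + 0.81×(0−136) = 136 − 110.16 = 25.84 → 26
rgb(29, 15, 26) = #1D0F1A.

#1D0F1A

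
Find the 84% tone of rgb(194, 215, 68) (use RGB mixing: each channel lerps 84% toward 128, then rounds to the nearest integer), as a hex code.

An 84% tone moves each channel 84% toward 128:
  R: 194 + 0.84×(128−194) = 194 − 55.44 = 138.56 → 139
  G: 215 + 0.84×(128−215) = 215 − 73.08 = 141.92 → 142
  B: 68 + 50.4 = 118.4 → 118
rgb(139, 142, 118) = #8B8E76.

#8B8E76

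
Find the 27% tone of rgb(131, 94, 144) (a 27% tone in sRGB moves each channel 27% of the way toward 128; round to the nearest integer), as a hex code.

Lerp each channel 27% toward 128:
  R: 131 + 0.27×(128−131) = 131 − 0.81 = 130.19 → 130
  G: 94 + 0.27×(128−94) = 94 + 9.18 = 103.18 → 103
  B: 144 + 0.27×(128−144) = 144 − 4.32 = 139.68 → 140
rgb(130, 103, 140) = #82678c.

#82678c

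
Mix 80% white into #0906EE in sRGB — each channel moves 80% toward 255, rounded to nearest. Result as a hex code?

#CECDFC

#0906EE is rgb(9, 6, 238).
Lerp each channel 80% toward 255:
  R: 9 + 0.8×(255−9) = 9 + 196.8 = 205.8 → 206
  G: 6 + 0.8×(255−6) = 6 + 199.2 = 205.2 → 205
  B: 238 + 13.6 = 251.6 → 252
rgb(206, 205, 252) = #CECDFC.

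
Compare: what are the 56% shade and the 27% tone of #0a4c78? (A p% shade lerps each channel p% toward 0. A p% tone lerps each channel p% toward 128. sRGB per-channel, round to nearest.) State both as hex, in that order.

#0a4c78 is rgb(10, 76, 120).
56% shade:
  R: 10 − 5.6 = 4.4 → 4
  G: 76 + 0.56×(0−76) = 76 − 42.56 = 33.44 → 33
  B: 120 − 67.2 = 52.8 → 53
  → #042135
27% tone:
  R: 10 + 0.27×(128−10) = 10 + 31.86 = 41.86 → 42
  G: 76 + 0.27×(128−76) = 76 + 14.04 = 90.04 → 90
  B: 120 + 2.16 = 122.16 → 122
  → #2a5a7a

#042135, #2a5a7a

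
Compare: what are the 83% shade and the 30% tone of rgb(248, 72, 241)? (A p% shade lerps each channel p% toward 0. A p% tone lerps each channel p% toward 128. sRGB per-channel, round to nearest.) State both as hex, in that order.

83% shade:
  R: 248 − 205.84 = 42.16 → 42
  G: 72 + 0.83×(0−72) = 72 − 59.76 = 12.24 → 12
  B: 241 − 200.03 = 40.97 → 41
  → #2A0C29
30% tone:
  R: 248 − 36 = 212 → 212
  G: 72 + 0.3×(128−72) = 72 + 16.8 = 88.8 → 89
  B: 241 + 0.3×(128−241) = 241 − 33.9 = 207.1 → 207
  → #D459CF

#2A0C29, #D459CF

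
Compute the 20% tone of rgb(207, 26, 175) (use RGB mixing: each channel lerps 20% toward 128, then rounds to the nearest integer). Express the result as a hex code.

Per channel, c → c + 0.2(128 − c):
  R: 207 − 15.8 = 191.2 → 191
  G: 26 + 0.2×(128−26) = 26 + 20.4 = 46.4 → 46
  B: 175 + 0.2×(128−175) = 175 − 9.4 = 165.6 → 166
rgb(191, 46, 166) = #BF2EA6.

#BF2EA6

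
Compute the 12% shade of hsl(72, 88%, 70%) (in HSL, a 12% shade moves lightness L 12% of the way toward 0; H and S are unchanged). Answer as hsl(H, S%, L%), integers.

L moves 12% from 70 toward 0: 70 − 8.4 = 61.6 → 62.
H and S are unchanged.

hsl(72, 88%, 62%)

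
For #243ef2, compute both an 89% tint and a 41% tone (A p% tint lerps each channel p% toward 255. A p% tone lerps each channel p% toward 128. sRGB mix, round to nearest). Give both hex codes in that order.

#243ef2 is rgb(36, 62, 242).
89% tint:
  R: 36 + 0.89×(255−36) = 36 + 194.91 = 230.91 → 231
  G: 62 + 0.89×(255−62) = 62 + 171.77 = 233.77 → 234
  B: 242 + 0.89×(255−242) = 242 + 11.57 = 253.57 → 254
  → #e7eafe
41% tone:
  R: 36 + 0.41×(128−36) = 36 + 37.72 = 73.72 → 74
  G: 62 + 0.41×(128−62) = 62 + 27.06 = 89.06 → 89
  B: 242 + 0.41×(128−242) = 242 − 46.74 = 195.26 → 195
  → #4a59c3

#e7eafe, #4a59c3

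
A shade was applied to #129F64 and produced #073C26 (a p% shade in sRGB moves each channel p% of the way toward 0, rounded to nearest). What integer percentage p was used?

62%

#129F64 is rgb(18, 159, 100); #073C26 is rgb(7, 60, 38).
On the G channel (widest range): 60 ≈ 159 + (p/100)(0 − 159), so p ≈ 100×(60 − 159)/(0 − 159) = -9900/-159 = 62.26.
p = 62 reproduces all three channels after rounding.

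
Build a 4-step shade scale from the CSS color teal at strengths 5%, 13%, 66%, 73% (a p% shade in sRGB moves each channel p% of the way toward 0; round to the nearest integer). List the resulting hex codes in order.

CSS teal is rgb(0, 128, 128).
5%: (0→0, 128 − 6.4 = 121.6→122, 128 − 6.4 = 121.6→122) → #007A7A
13%: (0→0, 128 − 16.64 = 111.36→111, 128 − 16.64 = 111.36→111) → #006F6F
66%: (0→0, 128 − 84.48 = 43.52→44, 128 − 84.48 = 43.52→44) → #002C2C
73%: (0→0, 128 − 93.44 = 34.56→35, 128 − 93.44 = 34.56→35) → #002323

#007A7A, #006F6F, #002C2C, #002323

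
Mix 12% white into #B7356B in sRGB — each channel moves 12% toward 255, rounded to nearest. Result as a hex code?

#C04D7D

#B7356B is rgb(183, 53, 107).
Lerp each channel 12% toward 255:
  R: 183 + 0.12×(255−183) = 183 + 8.64 = 191.64 → 192
  G: 53 + 24.24 = 77.24 → 77
  B: 107 + 17.76 = 124.76 → 125
rgb(192, 77, 125) = #C04D7D.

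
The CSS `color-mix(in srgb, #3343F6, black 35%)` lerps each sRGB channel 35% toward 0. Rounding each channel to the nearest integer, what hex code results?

#212CA0

#3343F6 is rgb(51, 67, 246).
Per channel, c → c + 0.35(0 − c):
  R: 51 − 17.85 = 33.15 → 33
  G: 67 + 0.35×(0−67) = 67 − 23.45 = 43.55 → 44
  B: 246 − 86.1 = 159.9 → 160
rgb(33, 44, 160) = #212CA0.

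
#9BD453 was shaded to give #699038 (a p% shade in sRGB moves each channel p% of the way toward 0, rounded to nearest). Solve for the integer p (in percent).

#9BD453 is rgb(155, 212, 83); #699038 is rgb(105, 144, 56).
On the G channel (widest range): 144 ≈ 212 + (p/100)(0 − 212), so p ≈ 100×(144 − 212)/(0 − 212) = -6800/-212 = 32.08.
p = 32 reproduces all three channels after rounding.

32%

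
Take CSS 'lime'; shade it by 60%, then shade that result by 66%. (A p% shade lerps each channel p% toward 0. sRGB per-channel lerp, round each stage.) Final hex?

CSS lime is rgb(0, 255, 0).
A 60% shade moves each channel 60% toward 0:
  R: 0 + 0 = 0 → 0
  G: 255 − 153 = 102 → 102
  B: 0 + 0 = 0 → 0
After the shade: rgb(0, 102, 0) = #006600.
Lerp each channel 66% toward 0:
  R: 0 + 0.66×(0−0) = 0 + 0 = 0 → 0
  G: 102 − 67.32 = 34.68 → 35
  B: 0 + 0.66×(0−0) = 0 + 0 = 0 → 0
rgb(0, 35, 0) = #002300.

#002300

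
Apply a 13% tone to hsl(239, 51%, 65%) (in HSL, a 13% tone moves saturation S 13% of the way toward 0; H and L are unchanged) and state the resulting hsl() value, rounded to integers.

S moves 13% from 51 toward 0: 51 − 6.63 = 44.37 → 44.
H and L are unchanged.

hsl(239, 44%, 65%)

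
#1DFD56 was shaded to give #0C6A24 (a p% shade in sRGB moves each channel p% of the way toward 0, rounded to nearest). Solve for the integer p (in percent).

#1DFD56 is rgb(29, 253, 86); #0C6A24 is rgb(12, 106, 36).
On the G channel (widest range): 106 ≈ 253 + (p/100)(0 − 253), so p ≈ 100×(106 − 253)/(0 − 253) = -14700/-253 = 58.10.
p = 58 reproduces all three channels after rounding.

58%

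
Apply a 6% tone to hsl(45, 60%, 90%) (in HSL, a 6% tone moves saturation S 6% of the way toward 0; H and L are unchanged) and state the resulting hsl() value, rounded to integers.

S moves 6% from 60 toward 0: 60 − 3.6 = 56.4 → 56.
H and L are unchanged.

hsl(45, 56%, 90%)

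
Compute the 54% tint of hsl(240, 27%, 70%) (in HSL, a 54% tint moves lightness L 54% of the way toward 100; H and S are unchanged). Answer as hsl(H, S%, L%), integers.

hsl(240, 27%, 86%)

L moves 54% from 70 toward 100: 70 + 16.2 = 86.2 → 86.
H and S are unchanged.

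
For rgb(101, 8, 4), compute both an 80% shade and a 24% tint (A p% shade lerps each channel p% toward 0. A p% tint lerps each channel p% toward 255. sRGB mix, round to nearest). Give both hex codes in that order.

#140201, #8a4340

80% shade:
  R: 101 + 0.8×(0−101) = 101 − 80.8 = 20.2 → 20
  G: 8 − 6.4 = 1.6 → 2
  B: 4 + 0.8×(0−4) = 4 − 3.2 = 0.8 → 1
  → #140201
24% tint:
  R: 101 + 0.24×(255−101) = 101 + 36.96 = 137.96 → 138
  G: 8 + 0.24×(255−8) = 8 + 59.28 = 67.28 → 67
  B: 4 + 60.24 = 64.24 → 64
  → #8a4340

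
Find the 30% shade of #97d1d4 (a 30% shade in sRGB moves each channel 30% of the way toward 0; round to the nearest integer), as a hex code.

#6a9294

#97d1d4 is rgb(151, 209, 212).
Lerp each channel 30% toward 0:
  R: 151 + 0.3×(0−151) = 151 − 45.3 = 105.7 → 106
  G: 209 − 62.7 = 146.3 → 146
  B: 212 + 0.3×(0−212) = 212 − 63.6 = 148.4 → 148
rgb(106, 146, 148) = #6a9294.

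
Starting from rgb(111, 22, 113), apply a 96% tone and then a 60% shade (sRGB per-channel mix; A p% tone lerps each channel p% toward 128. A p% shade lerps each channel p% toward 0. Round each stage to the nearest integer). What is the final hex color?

#333233

Per channel, c → c + 0.96(128 − c):
  R: 111 + 0.96×(128−111) = 111 + 16.32 = 127.32 → 127
  G: 22 + 0.96×(128−22) = 22 + 101.76 = 123.76 → 124
  B: 113 + 14.4 = 127.4 → 127
After the tone: rgb(127, 124, 127) = #7f7c7f.
Per channel, c → c + 0.6(0 − c):
  R: 127 + 0.6×(0−127) = 127 − 76.2 = 50.8 → 51
  G: 124 − 74.4 = 49.6 → 50
  B: 127 − 76.2 = 50.8 → 51
rgb(51, 50, 51) = #333233.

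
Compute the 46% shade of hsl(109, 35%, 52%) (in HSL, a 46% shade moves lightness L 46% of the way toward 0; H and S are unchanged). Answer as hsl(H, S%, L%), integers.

L moves 46% from 52 toward 0: 52 − 23.92 = 28.08 → 28.
H and S are unchanged.

hsl(109, 35%, 28%)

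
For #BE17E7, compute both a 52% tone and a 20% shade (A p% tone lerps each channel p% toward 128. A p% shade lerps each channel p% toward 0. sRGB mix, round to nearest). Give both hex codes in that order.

#9E4EB1, #9812B9

#BE17E7 is rgb(190, 23, 231).
52% tone:
  R: 190 + 0.52×(128−190) = 190 − 32.24 = 157.76 → 158
  G: 23 + 54.6 = 77.6 → 78
  B: 231 + 0.52×(128−231) = 231 − 53.56 = 177.44 → 177
  → #9E4EB1
20% shade:
  R: 190 + 0.2×(0−190) = 190 − 38 = 152 → 152
  G: 23 + 0.2×(0−23) = 23 − 4.6 = 18.4 → 18
  B: 231 + 0.2×(0−231) = 231 − 46.2 = 184.8 → 185
  → #9812B9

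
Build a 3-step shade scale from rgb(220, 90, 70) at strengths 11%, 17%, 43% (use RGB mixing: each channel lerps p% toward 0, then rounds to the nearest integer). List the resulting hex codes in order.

#C4503E, #B74B3A, #7D3328

11%: (220 − 24.2 = 195.8→196, 90 − 9.9 = 80.1→80, 70 − 7.7 = 62.3→62) → #C4503E
17%: (220 − 37.4 = 182.6→183, 90 − 15.3 = 74.7→75, 70 − 11.9 = 58.1→58) → #B74B3A
43%: (220 − 94.6 = 125.4→125, 90 − 38.7 = 51.3→51, 70 − 30.1 = 39.9→40) → #7D3328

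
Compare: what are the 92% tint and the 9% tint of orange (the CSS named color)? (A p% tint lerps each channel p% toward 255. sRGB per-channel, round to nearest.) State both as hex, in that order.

CSS orange is rgb(255, 165, 0).
92% tint:
  R: 255 + 0.92×(255−255) = 255 + 0 = 255 → 255
  G: 165 + 0.92×(255−165) = 165 + 82.8 = 247.8 → 248
  B: 0 + 234.6 = 234.6 → 235
  → #fff8eb
9% tint:
  R: 255 + 0.09×(255−255) = 255 + 0 = 255 → 255
  G: 165 + 0.09×(255−165) = 165 + 8.1 = 173.1 → 173
  B: 0 + 0.09×(255−0) = 0 + 22.95 = 22.95 → 23
  → #ffad17

#fff8eb, #ffad17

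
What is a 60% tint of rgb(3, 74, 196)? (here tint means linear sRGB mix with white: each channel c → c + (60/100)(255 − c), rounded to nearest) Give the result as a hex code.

#9ab7e7

Per channel, c → c + 0.6(255 − c):
  R: 3 + 0.6×(255−3) = 3 + 151.2 = 154.2 → 154
  G: 74 + 108.6 = 182.6 → 183
  B: 196 + 35.4 = 231.4 → 231
rgb(154, 183, 231) = #9ab7e7.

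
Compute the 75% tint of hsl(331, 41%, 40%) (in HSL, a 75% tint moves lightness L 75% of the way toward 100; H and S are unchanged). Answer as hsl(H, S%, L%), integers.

L moves 75% from 40 toward 100: 40 + 45 = 85 → 85.
H and S are unchanged.

hsl(331, 41%, 85%)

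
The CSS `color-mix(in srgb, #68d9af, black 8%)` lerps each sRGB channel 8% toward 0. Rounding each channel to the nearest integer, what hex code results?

#60c8a1

#68d9af is rgb(104, 217, 175).
Per channel, c → c + 0.08(0 − c):
  R: 104 + 0.08×(0−104) = 104 − 8.32 = 95.68 → 96
  G: 217 + 0.08×(0−217) = 217 − 17.36 = 199.64 → 200
  B: 175 + 0.08×(0−175) = 175 − 14 = 161 → 161
rgb(96, 200, 161) = #60c8a1.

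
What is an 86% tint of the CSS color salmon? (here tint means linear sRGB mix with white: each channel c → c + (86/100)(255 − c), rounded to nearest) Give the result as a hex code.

#feedeb

CSS salmon is rgb(250, 128, 114).
An 86% tint moves each channel 86% toward 255:
  R: 250 + 4.3 = 254.3 → 254
  G: 128 + 109.22 = 237.22 → 237
  B: 114 + 121.26 = 235.26 → 235
rgb(254, 237, 235) = #feedeb.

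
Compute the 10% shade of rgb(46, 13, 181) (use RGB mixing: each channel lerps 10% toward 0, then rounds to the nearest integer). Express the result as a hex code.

Lerp each channel 10% toward 0:
  R: 46 − 4.6 = 41.4 → 41
  G: 13 − 1.3 = 11.7 → 12
  B: 181 − 18.1 = 162.9 → 163
rgb(41, 12, 163) = #290ca3.

#290ca3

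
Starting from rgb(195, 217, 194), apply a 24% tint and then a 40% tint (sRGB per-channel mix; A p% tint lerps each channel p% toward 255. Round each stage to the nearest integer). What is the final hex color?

#e3eee3

A 24% tint moves each channel 24% toward 255:
  R: 195 + 14.4 = 209.4 → 209
  G: 217 + 0.24×(255−217) = 217 + 9.12 = 226.12 → 226
  B: 194 + 0.24×(255−194) = 194 + 14.64 = 208.64 → 209
After the tint: rgb(209, 226, 209) = #d1e2d1.
Per channel, c → c + 0.4(255 − c):
  R: 209 + 18.4 = 227.4 → 227
  G: 226 + 11.6 = 237.6 → 238
  B: 209 + 0.4×(255−209) = 209 + 18.4 = 227.4 → 227
rgb(227, 238, 227) = #e3eee3.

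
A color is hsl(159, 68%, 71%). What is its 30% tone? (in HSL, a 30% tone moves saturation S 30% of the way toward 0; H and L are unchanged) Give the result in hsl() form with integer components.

S moves 30% from 68 toward 0: 68 − 20.4 = 47.6 → 48.
H and L are unchanged.

hsl(159, 48%, 71%)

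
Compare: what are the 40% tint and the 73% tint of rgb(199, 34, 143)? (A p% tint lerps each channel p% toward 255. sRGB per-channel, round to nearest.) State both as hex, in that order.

#DD7ABC, #F0C3E1

40% tint:
  R: 199 + 0.4×(255−199) = 199 + 22.4 = 221.4 → 221
  G: 34 + 88.4 = 122.4 → 122
  B: 143 + 0.4×(255−143) = 143 + 44.8 = 187.8 → 188
  → #DD7ABC
73% tint:
  R: 199 + 0.73×(255−199) = 199 + 40.88 = 239.88 → 240
  G: 34 + 161.33 = 195.33 → 195
  B: 143 + 81.76 = 224.76 → 225
  → #F0C3E1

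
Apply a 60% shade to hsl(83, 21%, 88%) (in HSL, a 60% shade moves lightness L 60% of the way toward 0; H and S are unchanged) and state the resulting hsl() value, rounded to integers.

hsl(83, 21%, 35%)

L moves 60% from 88 toward 0: 88 − 52.8 = 35.2 → 35.
H and S are unchanged.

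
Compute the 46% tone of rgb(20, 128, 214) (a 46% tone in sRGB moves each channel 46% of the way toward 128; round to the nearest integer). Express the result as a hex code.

Lerp each channel 46% toward 128:
  R: 20 + 0.46×(128−20) = 20 + 49.68 = 69.68 → 70
  G: 128 + 0.46×(128−128) = 128 + 0 = 128 → 128
  B: 214 − 39.56 = 174.44 → 174
rgb(70, 128, 174) = #4680ae.

#4680ae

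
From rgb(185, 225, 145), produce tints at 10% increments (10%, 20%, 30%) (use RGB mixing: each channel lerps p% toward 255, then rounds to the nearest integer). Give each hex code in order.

#C0E49C, #C7E7A7, #CEEAB2

10%: (185 + 7 = 192→192, 225 + 3 = 228→228, 145 + 11 = 156→156) → #C0E49C
20%: (185 + 14 = 199→199, 225 + 6 = 231→231, 145 + 22 = 167→167) → #C7E7A7
30%: (185 + 21 = 206→206, 225 + 9 = 234→234, 145 + 33 = 178→178) → #CEEAB2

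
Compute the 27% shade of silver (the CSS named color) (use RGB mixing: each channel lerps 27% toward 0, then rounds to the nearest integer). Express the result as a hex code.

CSS silver is rgb(192, 192, 192).
Per channel, c → c + 0.27(0 − c):
  R: 192 + 0.27×(0−192) = 192 − 51.84 = 140.16 → 140
  G: 192 + 0.27×(0−192) = 192 − 51.84 = 140.16 → 140
  B: 192 − 51.84 = 140.16 → 140
rgb(140, 140, 140) = #8C8C8C.

#8C8C8C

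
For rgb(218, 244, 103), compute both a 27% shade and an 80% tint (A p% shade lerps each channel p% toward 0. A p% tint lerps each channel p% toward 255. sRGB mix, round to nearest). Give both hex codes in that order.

#9FB24B, #F8FDE1

27% shade:
  R: 218 + 0.27×(0−218) = 218 − 58.86 = 159.14 → 159
  G: 244 + 0.27×(0−244) = 244 − 65.88 = 178.12 → 178
  B: 103 + 0.27×(0−103) = 103 − 27.81 = 75.19 → 75
  → #9FB24B
80% tint:
  R: 218 + 29.6 = 247.6 → 248
  G: 244 + 8.8 = 252.8 → 253
  B: 103 + 0.8×(255−103) = 103 + 121.6 = 224.6 → 225
  → #F8FDE1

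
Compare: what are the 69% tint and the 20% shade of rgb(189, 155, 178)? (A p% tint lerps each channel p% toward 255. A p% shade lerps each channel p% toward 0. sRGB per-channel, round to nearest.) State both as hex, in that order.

69% tint:
  R: 189 + 0.69×(255−189) = 189 + 45.54 = 234.54 → 235
  G: 155 + 69 = 224 → 224
  B: 178 + 53.13 = 231.13 → 231
  → #EBE0E7
20% shade:
  R: 189 + 0.2×(0−189) = 189 − 37.8 = 151.2 → 151
  G: 155 − 31 = 124 → 124
  B: 178 − 35.6 = 142.4 → 142
  → #977C8E

#EBE0E7, #977C8E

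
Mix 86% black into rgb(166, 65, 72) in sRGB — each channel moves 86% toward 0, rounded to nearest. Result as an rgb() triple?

Lerp each channel 86% toward 0:
  R: 166 + 0.86×(0−166) = 166 − 142.76 = 23.24 → 23
  G: 65 − 55.9 = 9.1 → 9
  B: 72 + 0.86×(0−72) = 72 − 61.92 = 10.08 → 10

rgb(23, 9, 10)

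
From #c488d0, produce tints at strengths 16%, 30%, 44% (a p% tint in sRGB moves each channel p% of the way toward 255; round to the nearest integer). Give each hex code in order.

#cd9bd8, #d6acde, #debce5

#c488d0 is rgb(196, 136, 208).
16%: (196 + 9.44 = 205.44→205, 136 + 19.04 = 155.04→155, 208 + 7.52 = 215.52→216) → #cd9bd8
30%: (196 + 17.7 = 213.7→214, 136 + 35.7 = 171.7→172, 208 + 14.1 = 222.1→222) → #d6acde
44%: (196 + 25.96 = 221.96→222, 136 + 52.36 = 188.36→188, 208 + 20.68 = 228.68→229) → #debce5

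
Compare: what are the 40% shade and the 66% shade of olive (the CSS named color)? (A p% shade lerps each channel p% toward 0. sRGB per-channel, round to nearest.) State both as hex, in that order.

CSS olive is rgb(128, 128, 0).
40% shade:
  R: 128 + 0.4×(0−128) = 128 − 51.2 = 76.8 → 77
  G: 128 + 0.4×(0−128) = 128 − 51.2 = 76.8 → 77
  B: 0 + 0.4×(0−0) = 0 + 0 = 0 → 0
  → #4d4d00
66% shade:
  R: 128 + 0.66×(0−128) = 128 − 84.48 = 43.52 → 44
  G: 128 − 84.48 = 43.52 → 44
  B: 0 + 0.66×(0−0) = 0 + 0 = 0 → 0
  → #2c2c00

#4d4d00, #2c2c00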